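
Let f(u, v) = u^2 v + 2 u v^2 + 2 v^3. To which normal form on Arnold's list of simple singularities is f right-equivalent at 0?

The Hessian of f at 0 has rank 0. Corank 2; j^3 = v*(u^2 + 2*u*v + 2*v^2) splits into three distinct lines over C (the quadratic factor has nonzero discriminant), so D_4.

D_4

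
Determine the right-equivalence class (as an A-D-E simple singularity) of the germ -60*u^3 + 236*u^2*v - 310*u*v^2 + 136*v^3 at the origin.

D4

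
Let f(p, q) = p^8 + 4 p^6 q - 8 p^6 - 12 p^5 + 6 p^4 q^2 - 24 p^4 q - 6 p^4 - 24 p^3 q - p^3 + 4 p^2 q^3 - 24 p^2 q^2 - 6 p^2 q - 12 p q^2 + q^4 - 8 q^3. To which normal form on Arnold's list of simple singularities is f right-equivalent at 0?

E_{6}

The Hessian of f at 0 has rank 0. Corank 2; j^3 = -(p + 2*q)^3 is a perfect cube, so E-series; the 4-jet and mu = 6 give E_6.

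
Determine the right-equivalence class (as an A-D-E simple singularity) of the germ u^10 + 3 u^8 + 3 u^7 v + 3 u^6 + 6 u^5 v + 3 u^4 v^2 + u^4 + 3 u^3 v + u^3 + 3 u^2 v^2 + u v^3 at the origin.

The Hessian of f at 0 has rank 0. Corank 2; j^3 = u^3 is a perfect cube, so E-series; the 4-jet and mu = 7 give E_7.

E_{7}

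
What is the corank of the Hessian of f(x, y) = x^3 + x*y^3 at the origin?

The Hessian at 0 is [[0, 0], [0, 0]] of rank 0; hence corank 2.

2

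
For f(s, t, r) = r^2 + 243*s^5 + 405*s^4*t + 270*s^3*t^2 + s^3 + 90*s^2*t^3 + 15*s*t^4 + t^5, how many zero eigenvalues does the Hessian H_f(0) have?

Hessian at 0 has rank 1.

2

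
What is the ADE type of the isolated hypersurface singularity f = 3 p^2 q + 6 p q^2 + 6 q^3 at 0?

The Hessian of f at 0 is [[0, 0], [0, 0]] with rank 0, so corank 2. A Groebner basis of the Jacobian ideal J(f) in C{p,q} is {q^3, p^2 + 2*q^2, p*q + q^2}; counting standard monomials gives mu = 4. Corank 2; j^3 = 3*q*(p^2 + 2*p*q + 2*q^2) splits into three distinct lines over C (the quadratic factor has nonzero discriminant), so D_4.

D_{4}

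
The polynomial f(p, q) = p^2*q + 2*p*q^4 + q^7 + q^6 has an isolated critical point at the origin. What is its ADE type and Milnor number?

Type D_{7}, Milnor number mu = 7.

The Hessian of f at 0 has rank 0. Corank 2; j^3 = p^2*q has shape L^2 M (L != M), so D-series; mu = 7 gives D_7.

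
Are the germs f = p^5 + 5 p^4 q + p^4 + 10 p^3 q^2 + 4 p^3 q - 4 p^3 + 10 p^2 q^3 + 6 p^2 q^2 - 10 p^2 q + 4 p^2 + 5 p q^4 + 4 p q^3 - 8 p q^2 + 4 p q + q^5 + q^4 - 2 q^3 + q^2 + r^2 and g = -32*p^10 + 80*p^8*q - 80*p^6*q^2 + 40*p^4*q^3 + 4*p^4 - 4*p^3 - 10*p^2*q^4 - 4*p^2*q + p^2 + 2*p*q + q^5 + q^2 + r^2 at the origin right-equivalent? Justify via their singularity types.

Yes.

The Hessian of f at 0 is [[8, 4, 0], [4, 2, 0], [0, 0, 2]] with rank 2, so corank 1. A Groebner basis of the Jacobian ideal J(f) in C{p,q,r} is {-16*p + q^3 + 2*q^2 - 8*q, p^2 + 2*p - q^2/2 + q, p*q - 2*p + 3*q^2/4 - q, r}; counting standard monomials gives mu = 4. Corank 1: A-series; mu = 4 gives A_4. The Hessian of g at 0 is [[2, 2, 0], [2, 2, 0], [0, 0, 2]] with rank 2, so corank 1. A Groebner basis of the Jacobian ideal J(g) in C{p,q,r} is {p/8 + q^3 - q^2/4 + q/8, p^2 - p/2 - q/2, p*q + p/4 + q^2/2 + q/4, r}; counting standard monomials gives mu = 4. Corank 1: A-series; mu = 4 gives A_4. Both have type A_4, hence right-equivalent.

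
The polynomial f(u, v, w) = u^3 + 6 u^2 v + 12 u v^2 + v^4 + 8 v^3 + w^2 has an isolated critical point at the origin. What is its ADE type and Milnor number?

Type E_6, Milnor number mu = 6.

The Hessian of f at 0 has rank 1. Corank 2; j^3 = (u + 2*v)^3 is a perfect cube, so E-series; the 4-jet and mu = 6 give E_6.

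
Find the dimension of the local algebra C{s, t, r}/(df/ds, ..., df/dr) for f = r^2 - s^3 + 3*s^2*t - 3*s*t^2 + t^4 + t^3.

6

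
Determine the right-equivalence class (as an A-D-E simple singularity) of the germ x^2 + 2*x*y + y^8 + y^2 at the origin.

The Hessian of f at 0 is [[2, 2], [2, 2]] with rank 1, so corank 1. A Groebner basis of the Jacobian ideal J(f) in C{x,y} is {y^7, x + y}; counting standard monomials gives mu = 7. Corank 1: A-series; mu = 7 gives A_7.

A_{7}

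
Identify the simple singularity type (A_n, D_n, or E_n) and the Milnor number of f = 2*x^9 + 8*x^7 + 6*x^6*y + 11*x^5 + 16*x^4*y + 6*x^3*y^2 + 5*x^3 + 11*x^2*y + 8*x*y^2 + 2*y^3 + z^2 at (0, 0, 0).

Type D4, Milnor number mu = 4.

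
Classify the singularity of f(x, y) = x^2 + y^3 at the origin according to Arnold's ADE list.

A_{2}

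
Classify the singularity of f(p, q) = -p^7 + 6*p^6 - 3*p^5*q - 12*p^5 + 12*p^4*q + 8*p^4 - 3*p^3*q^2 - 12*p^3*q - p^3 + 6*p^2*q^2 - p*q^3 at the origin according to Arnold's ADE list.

The Hessian of f at 0 has rank 0. Corank 2; j^3 = -p^3 is a perfect cube, so E-series; the 4-jet and mu = 7 give E_7.

E7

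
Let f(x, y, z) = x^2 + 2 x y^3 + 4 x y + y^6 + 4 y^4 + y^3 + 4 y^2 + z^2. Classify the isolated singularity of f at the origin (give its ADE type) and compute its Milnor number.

Type A2, Milnor number mu = 2.

The Hessian of f at 0 is [[2, 4, 0], [4, 8, 0], [0, 0, 2]] with rank 2, so corank 1. A Groebner basis of the Jacobian ideal J(f) in C{x,y,z} is {y^2, x + 2*y, z}; counting standard monomials gives mu = 2. Corank 1: A-series; mu = 2 gives A_2.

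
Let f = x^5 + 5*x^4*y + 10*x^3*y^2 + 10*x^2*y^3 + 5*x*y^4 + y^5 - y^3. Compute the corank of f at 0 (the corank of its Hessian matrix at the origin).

Hessian at 0 has rank 0.

2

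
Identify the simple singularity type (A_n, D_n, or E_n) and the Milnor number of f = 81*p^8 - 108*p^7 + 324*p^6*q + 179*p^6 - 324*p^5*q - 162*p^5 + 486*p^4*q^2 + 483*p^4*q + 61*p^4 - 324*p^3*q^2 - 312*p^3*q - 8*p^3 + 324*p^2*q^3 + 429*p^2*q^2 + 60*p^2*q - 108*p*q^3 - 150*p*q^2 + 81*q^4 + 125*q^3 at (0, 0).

Type E_6, Milnor number mu = 6.

The Hessian of f at 0 has rank 0. Corank 2; j^3 = -(2*p - 5*q)^3 is a perfect cube, so E-series; the 4-jet and mu = 6 give E_6.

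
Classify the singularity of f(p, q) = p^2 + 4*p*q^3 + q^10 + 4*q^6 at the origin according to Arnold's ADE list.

A_9

The Hessian of f at 0 is [[2, 0], [0, 0]] with rank 1, so corank 1. A Groebner basis of the Jacobian ideal J(f) in C{p,q} is {p^3, p/2 + q^3}; counting standard monomials gives mu = 9. Corank 1: A-series; mu = 9 gives A_9.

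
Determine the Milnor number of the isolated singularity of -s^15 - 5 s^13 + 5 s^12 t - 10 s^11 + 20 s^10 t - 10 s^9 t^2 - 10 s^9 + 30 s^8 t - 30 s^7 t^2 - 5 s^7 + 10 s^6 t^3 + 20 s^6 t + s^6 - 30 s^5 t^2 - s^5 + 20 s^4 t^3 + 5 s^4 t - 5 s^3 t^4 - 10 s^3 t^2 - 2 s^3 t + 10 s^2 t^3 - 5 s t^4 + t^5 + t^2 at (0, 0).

The Hessian of f at 0 is [[0, 0], [0, 2]] with rank 1, so corank 1. A Groebner basis of the Jacobian ideal J(f) in C{s,t} is {s^3 - t, s*t, t^2}; counting standard monomials gives mu = 4. Corank 1: A-series; mu = 4 gives A_4.

4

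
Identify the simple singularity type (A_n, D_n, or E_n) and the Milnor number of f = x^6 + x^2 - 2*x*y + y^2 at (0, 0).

Type A_{5}, Milnor number mu = 5.

The Hessian of f at 0 has rank 1. Corank 1: A-series; mu = 5 gives A_5.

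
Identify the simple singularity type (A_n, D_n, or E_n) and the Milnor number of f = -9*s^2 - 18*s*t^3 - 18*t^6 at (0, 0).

The Hessian of f at 0 has rank 1. Corank 1: A-series; mu = 5 gives A_5.

Type A_5, Milnor number mu = 5.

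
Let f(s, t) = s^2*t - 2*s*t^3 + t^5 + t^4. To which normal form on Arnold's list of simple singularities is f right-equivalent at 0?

D5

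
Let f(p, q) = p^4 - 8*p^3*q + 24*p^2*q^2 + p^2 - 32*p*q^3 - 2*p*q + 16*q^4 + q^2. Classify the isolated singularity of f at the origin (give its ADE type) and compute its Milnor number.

The Hessian of f at 0 is [[2, -2], [-2, 2]] with rank 1, so corank 1. A Groebner basis of the Jacobian ideal J(f) in C{p,q} is {q^3, p - q}; counting standard monomials gives mu = 3. Corank 1: A-series; mu = 3 gives A_3.

Type A3, Milnor number mu = 3.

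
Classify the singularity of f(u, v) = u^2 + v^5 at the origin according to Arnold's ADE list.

A_4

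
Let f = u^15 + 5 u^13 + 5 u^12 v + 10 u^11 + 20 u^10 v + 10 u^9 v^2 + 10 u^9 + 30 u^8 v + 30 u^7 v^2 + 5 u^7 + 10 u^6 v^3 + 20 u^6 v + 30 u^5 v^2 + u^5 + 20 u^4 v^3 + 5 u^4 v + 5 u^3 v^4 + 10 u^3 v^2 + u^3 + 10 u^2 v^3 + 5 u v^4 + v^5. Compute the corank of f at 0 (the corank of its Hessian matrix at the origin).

2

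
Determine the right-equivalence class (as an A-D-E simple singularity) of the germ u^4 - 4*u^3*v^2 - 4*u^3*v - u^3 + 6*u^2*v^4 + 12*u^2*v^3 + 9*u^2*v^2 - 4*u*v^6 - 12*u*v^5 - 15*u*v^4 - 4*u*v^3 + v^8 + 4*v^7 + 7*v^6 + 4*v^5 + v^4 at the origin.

The Hessian of f at 0 has rank 0. Corank 2; j^3 = -u^3 is a perfect cube, so E-series; the 4-jet and mu = 6 give E_6.

E_{6}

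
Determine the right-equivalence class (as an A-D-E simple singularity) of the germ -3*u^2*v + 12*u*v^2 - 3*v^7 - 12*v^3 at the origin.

D_{8}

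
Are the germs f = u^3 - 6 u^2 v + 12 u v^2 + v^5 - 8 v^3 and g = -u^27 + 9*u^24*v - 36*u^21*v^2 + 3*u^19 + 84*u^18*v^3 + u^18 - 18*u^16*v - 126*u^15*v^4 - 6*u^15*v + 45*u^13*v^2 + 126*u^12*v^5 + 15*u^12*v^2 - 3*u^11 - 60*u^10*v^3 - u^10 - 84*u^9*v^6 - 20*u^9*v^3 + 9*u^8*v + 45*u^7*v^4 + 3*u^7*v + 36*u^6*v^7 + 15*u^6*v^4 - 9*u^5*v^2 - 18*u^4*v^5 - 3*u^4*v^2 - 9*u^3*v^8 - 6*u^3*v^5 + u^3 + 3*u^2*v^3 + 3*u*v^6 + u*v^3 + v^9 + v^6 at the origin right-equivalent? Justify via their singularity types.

No.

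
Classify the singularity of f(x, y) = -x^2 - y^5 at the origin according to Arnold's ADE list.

A_4

The Hessian of f at 0 has rank 1. Corank 1: A-series; mu = 4 gives A_4.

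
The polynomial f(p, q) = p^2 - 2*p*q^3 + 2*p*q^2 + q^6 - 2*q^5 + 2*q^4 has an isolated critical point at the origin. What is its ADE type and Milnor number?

The Hessian of f at 0 is [[2, 0], [0, 0]] with rank 1, so corank 1. A Groebner basis of the Jacobian ideal J(f) in C{p,q} is {p^2, p*q, p + q^2}; counting standard monomials gives mu = 3. Corank 1: A-series; mu = 3 gives A_3.

Type A_3, Milnor number mu = 3.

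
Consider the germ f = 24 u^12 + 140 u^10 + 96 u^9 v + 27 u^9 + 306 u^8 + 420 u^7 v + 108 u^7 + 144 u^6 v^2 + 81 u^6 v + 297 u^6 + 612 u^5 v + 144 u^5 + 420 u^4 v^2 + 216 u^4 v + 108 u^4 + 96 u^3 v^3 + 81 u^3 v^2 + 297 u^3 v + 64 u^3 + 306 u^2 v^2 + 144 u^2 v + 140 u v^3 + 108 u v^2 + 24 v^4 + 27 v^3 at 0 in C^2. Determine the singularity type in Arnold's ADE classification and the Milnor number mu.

Type E_{7}, Milnor number mu = 7.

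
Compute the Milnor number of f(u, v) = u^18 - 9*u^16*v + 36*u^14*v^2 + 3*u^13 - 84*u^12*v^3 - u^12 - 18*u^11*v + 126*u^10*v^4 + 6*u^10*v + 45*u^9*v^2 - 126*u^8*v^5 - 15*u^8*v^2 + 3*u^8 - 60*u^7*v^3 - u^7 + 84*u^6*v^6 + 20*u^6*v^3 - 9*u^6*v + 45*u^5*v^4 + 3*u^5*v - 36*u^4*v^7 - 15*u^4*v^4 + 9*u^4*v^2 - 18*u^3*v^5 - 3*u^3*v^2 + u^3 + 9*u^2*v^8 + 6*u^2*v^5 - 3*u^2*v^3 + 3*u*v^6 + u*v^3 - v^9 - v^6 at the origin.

7

The Hessian of f at 0 has rank 0. Corank 2; j^3 = u^3 is a perfect cube, so E-series; the 4-jet and mu = 7 give E_7.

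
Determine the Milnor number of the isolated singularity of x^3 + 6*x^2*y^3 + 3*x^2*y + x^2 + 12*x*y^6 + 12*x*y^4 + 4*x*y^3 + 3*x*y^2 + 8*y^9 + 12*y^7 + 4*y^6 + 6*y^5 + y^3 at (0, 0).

2

The Hessian of f at 0 has rank 1. Corank 1: A-series; mu = 2 gives A_2.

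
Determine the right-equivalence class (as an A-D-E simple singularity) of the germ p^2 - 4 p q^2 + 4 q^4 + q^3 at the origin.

The Hessian of f at 0 is [[2, 0], [0, 0]] with rank 1, so corank 1. A Groebner basis of the Jacobian ideal J(f) in C{p,q} is {q^2, p}; counting standard monomials gives mu = 2. Corank 1: A-series; mu = 2 gives A_2.

A2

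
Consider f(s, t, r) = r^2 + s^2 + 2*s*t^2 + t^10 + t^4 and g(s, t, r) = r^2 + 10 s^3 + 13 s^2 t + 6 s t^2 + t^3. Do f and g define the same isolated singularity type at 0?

No.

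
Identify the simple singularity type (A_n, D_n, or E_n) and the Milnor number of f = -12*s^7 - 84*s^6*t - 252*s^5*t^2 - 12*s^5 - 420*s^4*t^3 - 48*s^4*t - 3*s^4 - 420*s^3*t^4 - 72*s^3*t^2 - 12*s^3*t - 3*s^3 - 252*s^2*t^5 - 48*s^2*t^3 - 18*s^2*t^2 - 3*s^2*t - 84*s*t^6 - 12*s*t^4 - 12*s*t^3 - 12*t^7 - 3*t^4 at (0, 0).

The Hessian of f at 0 has rank 0. Corank 2; j^3 = -3*s^2*(s + t) has shape L^2 M (L != M), so D-series; mu = 5 gives D_5.

Type D_{5}, Milnor number mu = 5.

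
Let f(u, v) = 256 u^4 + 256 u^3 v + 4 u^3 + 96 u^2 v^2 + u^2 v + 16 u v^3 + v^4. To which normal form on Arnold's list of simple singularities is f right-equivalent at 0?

The Hessian of f at 0 has rank 0. Corank 2; j^3 = u^2*(4*u + v) has shape L^2 M (L != M), so D-series; mu = 5 gives D_5.

D5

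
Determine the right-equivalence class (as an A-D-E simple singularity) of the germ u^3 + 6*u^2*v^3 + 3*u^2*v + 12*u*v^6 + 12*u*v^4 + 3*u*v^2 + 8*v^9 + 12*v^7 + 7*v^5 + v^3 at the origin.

The Hessian of f at 0 has rank 0. Corank 2; j^3 = (u + v)^3 is a perfect cube, so E-series; the 5-jet and mu = 8 give E_8.

E_{8}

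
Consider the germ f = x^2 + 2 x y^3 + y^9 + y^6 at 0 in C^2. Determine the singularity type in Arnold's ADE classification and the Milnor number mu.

Type A8, Milnor number mu = 8.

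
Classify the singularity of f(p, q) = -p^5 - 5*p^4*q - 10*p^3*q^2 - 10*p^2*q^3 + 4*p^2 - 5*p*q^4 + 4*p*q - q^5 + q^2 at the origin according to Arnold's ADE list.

A4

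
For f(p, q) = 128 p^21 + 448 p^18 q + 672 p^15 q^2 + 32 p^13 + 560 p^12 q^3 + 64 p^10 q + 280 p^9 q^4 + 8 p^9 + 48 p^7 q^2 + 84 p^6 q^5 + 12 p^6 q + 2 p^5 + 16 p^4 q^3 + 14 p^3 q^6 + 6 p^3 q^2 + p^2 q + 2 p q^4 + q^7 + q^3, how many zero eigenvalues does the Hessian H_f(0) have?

The Hessian at 0 is [[0, 0], [0, 0]] of rank 0; hence corank 2.

2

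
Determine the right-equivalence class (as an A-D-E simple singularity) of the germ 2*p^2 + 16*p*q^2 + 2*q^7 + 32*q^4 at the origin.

A_{6}

The Hessian of f at 0 has rank 1. Corank 1: A-series; mu = 6 gives A_6.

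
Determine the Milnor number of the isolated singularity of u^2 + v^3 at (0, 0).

The Hessian of f at 0 has rank 1. Corank 1: A-series; mu = 2 gives A_2.

2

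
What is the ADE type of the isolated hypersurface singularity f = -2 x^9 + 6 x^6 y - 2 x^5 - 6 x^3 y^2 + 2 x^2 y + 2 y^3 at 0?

D_{4}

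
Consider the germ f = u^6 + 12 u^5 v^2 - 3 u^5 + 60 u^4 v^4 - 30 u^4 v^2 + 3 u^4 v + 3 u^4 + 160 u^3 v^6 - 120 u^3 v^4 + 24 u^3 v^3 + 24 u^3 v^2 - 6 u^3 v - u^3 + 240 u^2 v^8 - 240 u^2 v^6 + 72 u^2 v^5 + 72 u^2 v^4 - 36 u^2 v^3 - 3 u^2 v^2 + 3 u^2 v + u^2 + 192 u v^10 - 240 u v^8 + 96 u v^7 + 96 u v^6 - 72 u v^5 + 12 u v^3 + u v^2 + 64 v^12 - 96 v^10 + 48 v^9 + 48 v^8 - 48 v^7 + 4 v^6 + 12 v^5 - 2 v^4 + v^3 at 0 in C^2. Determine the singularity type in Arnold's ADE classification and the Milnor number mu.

Type A2, Milnor number mu = 2.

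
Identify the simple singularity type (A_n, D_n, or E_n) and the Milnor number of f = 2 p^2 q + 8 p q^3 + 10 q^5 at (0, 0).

Type D6, Milnor number mu = 6.

The Hessian of f at 0 is [[0, 0], [0, 0]] with rank 0, so corank 2. A Groebner basis of the Jacobian ideal J(f) in C{p,q} is {p^3, p^2*q, -2*p^2 + p*q^2, p*q/2 + q^3}; counting standard monomials gives mu = 6. Corank 2; j^3 = 2*p^2*q has shape L^2 M (L != M), so D-series; mu = 6 gives D_6.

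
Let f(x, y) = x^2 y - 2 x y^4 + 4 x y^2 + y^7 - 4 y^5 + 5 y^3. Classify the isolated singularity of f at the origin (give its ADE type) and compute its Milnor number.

The Hessian of f at 0 is [[0, 0], [0, 0]] with rank 0, so corank 2. A Groebner basis of the Jacobian ideal J(f) in C{x,y} is {y^3, x^2 - y^2, x*y + 2*y^2}; counting standard monomials gives mu = 4. Corank 2; j^3 = y*(x^2 + 4*x*y + 5*y^2) splits into three distinct lines over C (the quadratic factor has nonzero discriminant), so D_4.

Type D4, Milnor number mu = 4.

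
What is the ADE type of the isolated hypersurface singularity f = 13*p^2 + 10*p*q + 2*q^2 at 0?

A_{1}

The Hessian of f at 0 is [[26, 10], [10, 4]] with rank 2, so corank 0. A Groebner basis of the Jacobian ideal J(f) in C{p,q} is {p, q}; counting standard monomials gives mu = 1. Corank 0: nondegenerate Morse point, so A_1.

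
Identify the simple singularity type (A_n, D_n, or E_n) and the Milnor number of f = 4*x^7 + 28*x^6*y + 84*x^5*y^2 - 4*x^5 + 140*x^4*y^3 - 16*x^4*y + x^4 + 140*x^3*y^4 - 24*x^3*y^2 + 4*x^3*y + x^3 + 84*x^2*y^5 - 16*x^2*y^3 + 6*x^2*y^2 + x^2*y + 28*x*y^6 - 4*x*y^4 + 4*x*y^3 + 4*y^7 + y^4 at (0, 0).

Type D_{5}, Milnor number mu = 5.

The Hessian of f at 0 has rank 0. Corank 2; j^3 = x^2*(x + y) has shape L^2 M (L != M), so D-series; mu = 5 gives D_5.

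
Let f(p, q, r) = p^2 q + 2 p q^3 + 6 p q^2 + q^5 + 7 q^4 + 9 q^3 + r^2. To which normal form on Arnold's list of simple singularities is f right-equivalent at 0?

D5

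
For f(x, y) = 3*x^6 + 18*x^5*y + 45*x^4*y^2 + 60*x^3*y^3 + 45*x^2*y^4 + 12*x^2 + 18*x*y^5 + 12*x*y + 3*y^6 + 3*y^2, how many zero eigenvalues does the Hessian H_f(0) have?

Hessian at 0 has rank 1.

1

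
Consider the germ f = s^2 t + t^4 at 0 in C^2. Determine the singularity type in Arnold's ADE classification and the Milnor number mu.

Type D5, Milnor number mu = 5.

The Hessian of f at 0 is [[0, 0], [0, 0]] with rank 0, so corank 2. A Groebner basis of the Jacobian ideal J(f) in C{s,t} is {s^3, s^2/4 + t^3, s*t}; counting standard monomials gives mu = 5. Corank 2; j^3 = s^2*t has shape L^2 M (L != M), so D-series; mu = 5 gives D_5.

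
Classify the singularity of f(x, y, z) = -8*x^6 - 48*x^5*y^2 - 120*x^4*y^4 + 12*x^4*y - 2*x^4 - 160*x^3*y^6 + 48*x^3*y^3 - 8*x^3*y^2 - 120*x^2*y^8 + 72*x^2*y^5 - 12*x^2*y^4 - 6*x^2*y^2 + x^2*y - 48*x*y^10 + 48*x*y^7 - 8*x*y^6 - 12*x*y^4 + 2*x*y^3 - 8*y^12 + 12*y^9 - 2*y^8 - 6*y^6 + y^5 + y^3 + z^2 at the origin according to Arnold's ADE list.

D_4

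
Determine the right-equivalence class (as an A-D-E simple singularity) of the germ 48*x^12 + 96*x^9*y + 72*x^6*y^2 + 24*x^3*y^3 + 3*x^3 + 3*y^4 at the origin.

E_{6}

The Hessian of f at 0 has rank 0. Corank 2; j^3 = 3*x^3 is a perfect cube, so E-series; the 4-jet and mu = 6 give E_6.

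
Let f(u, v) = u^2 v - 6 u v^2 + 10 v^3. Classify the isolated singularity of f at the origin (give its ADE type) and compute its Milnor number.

Type D_4, Milnor number mu = 4.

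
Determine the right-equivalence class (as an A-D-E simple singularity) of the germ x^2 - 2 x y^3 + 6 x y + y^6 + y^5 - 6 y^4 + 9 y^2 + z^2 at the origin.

A_4

The Hessian of f at 0 is [[2, 6, 0], [6, 18, 0], [0, 0, 2]] with rank 2, so corank 1. A Groebner basis of the Jacobian ideal J(f) in C{x,y,z} is {-x + y^3 - 3*y, x^2 - 9*y^2, x*y + 3*y^2, z}; counting standard monomials gives mu = 4. Corank 1: A-series; mu = 4 gives A_4.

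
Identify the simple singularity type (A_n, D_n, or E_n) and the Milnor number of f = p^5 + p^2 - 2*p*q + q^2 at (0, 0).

Type A_4, Milnor number mu = 4.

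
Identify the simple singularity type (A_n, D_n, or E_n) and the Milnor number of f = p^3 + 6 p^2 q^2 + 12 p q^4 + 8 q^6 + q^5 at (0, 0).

Type E_{8}, Milnor number mu = 8.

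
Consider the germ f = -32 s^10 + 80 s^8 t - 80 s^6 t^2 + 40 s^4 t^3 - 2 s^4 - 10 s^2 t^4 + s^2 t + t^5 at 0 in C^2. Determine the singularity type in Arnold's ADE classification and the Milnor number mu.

The Hessian of f at 0 is [[0, 0], [0, 0]] with rank 0, so corank 2. A Groebner basis of the Jacobian ideal J(f) in C{s,t} is {s^2/5 + t^4, s^3, s*t}; counting standard monomials gives mu = 6. Corank 2; j^3 = s^2*t has shape L^2 M (L != M), so D-series; mu = 6 gives D_6.

Type D6, Milnor number mu = 6.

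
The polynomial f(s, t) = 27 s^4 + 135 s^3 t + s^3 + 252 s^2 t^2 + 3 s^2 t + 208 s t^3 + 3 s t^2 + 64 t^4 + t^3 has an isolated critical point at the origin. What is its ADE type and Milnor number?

The Hessian of f at 0 has rank 0. Corank 2; j^3 = (s + t)^3 is a perfect cube, so E-series; the 4-jet and mu = 7 give E_7.

Type E7, Milnor number mu = 7.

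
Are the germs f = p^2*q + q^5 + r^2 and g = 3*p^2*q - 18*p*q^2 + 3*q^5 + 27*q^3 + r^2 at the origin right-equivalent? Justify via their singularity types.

Yes.

The Hessian of f at 0 has rank 1. Corank 2; j^3 = p^2*q has shape L^2 M (L != M), so D-series; mu = 6 gives D_6. The Hessian of g at 0 has rank 1. Corank 2; j^3 = 3*q*(p - 3*q)^2 has shape L^2 M (L != M), so D-series; mu = 6 gives D_6. Both have type D_6, hence right-equivalent.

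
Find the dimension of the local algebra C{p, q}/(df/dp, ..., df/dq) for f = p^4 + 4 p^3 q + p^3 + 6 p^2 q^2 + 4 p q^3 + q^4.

6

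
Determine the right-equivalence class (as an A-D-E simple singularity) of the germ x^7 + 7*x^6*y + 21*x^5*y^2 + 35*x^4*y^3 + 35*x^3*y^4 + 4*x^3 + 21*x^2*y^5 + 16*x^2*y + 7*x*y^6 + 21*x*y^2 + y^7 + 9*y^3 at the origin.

The Hessian of f at 0 has rank 0. Corank 2; j^3 = (x + y)*(2*x + 3*y)^2 has shape L^2 M (L != M), so D-series; mu = 8 gives D_8.

D_8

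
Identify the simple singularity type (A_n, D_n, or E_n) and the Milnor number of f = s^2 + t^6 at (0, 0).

Type A_{5}, Milnor number mu = 5.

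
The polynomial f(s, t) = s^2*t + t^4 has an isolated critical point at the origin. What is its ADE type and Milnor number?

Type D_{5}, Milnor number mu = 5.

The Hessian of f at 0 is [[0, 0], [0, 0]] with rank 0, so corank 2. A Groebner basis of the Jacobian ideal J(f) in C{s,t} is {s^3, s^2/4 + t^3, s*t}; counting standard monomials gives mu = 5. Corank 2; j^3 = s^2*t has shape L^2 M (L != M), so D-series; mu = 5 gives D_5.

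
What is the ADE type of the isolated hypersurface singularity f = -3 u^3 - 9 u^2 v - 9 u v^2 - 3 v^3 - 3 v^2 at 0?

A_{2}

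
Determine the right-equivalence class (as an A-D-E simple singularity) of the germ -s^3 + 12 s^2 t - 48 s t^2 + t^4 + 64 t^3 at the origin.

E_6

The Hessian of f at 0 has rank 0. Corank 2; j^3 = -(s - 4*t)^3 is a perfect cube, so E-series; the 4-jet and mu = 6 give E_6.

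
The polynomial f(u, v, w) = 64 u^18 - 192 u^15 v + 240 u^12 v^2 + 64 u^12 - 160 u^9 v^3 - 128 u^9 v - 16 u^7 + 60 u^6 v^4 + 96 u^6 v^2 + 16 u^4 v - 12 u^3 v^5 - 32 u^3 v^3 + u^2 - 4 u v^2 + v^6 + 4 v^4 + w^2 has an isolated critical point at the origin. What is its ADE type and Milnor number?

Type A_{5}, Milnor number mu = 5.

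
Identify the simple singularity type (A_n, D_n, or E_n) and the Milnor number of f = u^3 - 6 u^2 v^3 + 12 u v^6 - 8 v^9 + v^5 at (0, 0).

Type E_8, Milnor number mu = 8.

The Hessian of f at 0 is [[0, 0], [0, 0]] with rank 0, so corank 2. A Groebner basis of the Jacobian ideal J(f) in C{u,v} is {-u^2/4 + u*v^3, v^4, u^3, u^2*v}; counting standard monomials gives mu = 8. Corank 2; j^3 = u^3 is a perfect cube, so E-series; the 5-jet and mu = 8 give E_8.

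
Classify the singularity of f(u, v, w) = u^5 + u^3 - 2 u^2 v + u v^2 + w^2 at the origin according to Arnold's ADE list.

The Hessian of f at 0 is [[0, 0, 0], [0, 0, 0], [0, 0, 2]] with rank 1, so corank 2. A Groebner basis of the Jacobian ideal J(f) in C{u,v,w} is {-u*v/5 + v^4 + v^2/5, u*v^2 - v^3, u^2 - u*v, w}; counting standard monomials gives mu = 6. Corank 2; j^3 = u*(u - v)^2 has shape L^2 M (L != M), so D-series; mu = 6 gives D_6.

D6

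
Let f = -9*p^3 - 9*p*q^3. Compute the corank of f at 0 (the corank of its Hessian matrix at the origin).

Hessian at 0 has rank 0.

2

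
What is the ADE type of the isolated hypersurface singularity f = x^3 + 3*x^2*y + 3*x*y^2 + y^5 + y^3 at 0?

E8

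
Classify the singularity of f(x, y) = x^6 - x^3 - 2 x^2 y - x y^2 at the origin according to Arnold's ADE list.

D7

The Hessian of f at 0 has rank 0. Corank 2; j^3 = -x*(x + y)^2 has shape L^2 M (L != M), so D-series; mu = 7 gives D_7.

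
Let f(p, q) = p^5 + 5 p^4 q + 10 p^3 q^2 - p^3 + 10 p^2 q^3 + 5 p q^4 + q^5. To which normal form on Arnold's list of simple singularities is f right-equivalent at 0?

The Hessian of f at 0 is [[0, 0], [0, 0]] with rank 0, so corank 2. A Groebner basis of the Jacobian ideal J(f) in C{p,q} is {q^5, p*q^3 + q^4/4, p^2}; counting standard monomials gives mu = 8. Corank 2; j^3 = -p^3 is a perfect cube, so E-series; the 5-jet and mu = 8 give E_8.

E_{8}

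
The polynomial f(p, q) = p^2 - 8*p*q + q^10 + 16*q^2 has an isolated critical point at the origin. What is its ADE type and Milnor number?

Type A_9, Milnor number mu = 9.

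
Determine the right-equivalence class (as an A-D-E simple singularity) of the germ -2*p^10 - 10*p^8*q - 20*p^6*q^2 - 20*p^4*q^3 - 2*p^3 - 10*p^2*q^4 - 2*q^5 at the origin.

E8

The Hessian of f at 0 has rank 0. Corank 2; j^3 = -2*p^3 is a perfect cube, so E-series; the 5-jet and mu = 8 give E_8.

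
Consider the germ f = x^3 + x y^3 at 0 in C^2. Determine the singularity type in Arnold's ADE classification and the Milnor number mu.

The Hessian of f at 0 is [[0, 0], [0, 0]] with rank 0, so corank 2. A Groebner basis of the Jacobian ideal J(f) in C{x,y} is {x^3, x*y^2, 3*x^2 + y^3}; counting standard monomials gives mu = 7. Corank 2; j^3 = x^3 is a perfect cube, so E-series; the 4-jet and mu = 7 give E_7.

Type E_{7}, Milnor number mu = 7.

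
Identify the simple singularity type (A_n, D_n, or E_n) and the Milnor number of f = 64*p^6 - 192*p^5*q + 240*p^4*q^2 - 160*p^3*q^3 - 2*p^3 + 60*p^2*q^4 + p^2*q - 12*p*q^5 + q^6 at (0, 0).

Type D_7, Milnor number mu = 7.

The Hessian of f at 0 has rank 0. Corank 2; j^3 = -p^2*(2*p - q) has shape L^2 M (L != M), so D-series; mu = 7 gives D_7.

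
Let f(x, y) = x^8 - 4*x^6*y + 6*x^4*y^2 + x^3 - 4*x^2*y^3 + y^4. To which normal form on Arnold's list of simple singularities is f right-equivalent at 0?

The Hessian of f at 0 has rank 0. Corank 2; j^3 = x^3 is a perfect cube, so E-series; the 4-jet and mu = 6 give E_6.

E6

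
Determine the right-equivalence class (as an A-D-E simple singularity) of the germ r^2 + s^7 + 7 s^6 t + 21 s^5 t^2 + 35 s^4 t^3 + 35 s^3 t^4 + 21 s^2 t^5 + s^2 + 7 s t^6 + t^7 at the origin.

A_6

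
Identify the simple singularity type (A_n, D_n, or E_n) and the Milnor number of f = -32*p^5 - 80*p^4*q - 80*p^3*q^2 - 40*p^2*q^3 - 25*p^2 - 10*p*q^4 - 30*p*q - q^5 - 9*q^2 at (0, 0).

Type A4, Milnor number mu = 4.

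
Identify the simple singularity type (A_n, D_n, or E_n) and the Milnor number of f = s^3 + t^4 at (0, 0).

Type E_{6}, Milnor number mu = 6.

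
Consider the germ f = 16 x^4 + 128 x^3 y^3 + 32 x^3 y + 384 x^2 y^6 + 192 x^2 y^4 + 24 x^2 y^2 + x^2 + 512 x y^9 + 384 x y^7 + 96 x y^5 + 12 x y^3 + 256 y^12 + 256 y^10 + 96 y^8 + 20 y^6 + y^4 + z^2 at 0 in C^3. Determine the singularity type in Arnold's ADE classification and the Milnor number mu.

Type A_{3}, Milnor number mu = 3.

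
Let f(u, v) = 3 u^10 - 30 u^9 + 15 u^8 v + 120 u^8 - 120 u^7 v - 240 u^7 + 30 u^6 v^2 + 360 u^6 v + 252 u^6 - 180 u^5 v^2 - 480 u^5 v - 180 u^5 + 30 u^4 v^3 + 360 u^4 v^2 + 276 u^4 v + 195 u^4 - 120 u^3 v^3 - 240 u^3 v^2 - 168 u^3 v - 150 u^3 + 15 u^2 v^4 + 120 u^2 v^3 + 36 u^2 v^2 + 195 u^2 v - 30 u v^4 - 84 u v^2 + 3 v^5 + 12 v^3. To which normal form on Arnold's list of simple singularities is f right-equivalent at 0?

D_6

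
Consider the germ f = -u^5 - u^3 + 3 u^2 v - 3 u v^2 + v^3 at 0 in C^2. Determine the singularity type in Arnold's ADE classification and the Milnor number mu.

Type E_8, Milnor number mu = 8.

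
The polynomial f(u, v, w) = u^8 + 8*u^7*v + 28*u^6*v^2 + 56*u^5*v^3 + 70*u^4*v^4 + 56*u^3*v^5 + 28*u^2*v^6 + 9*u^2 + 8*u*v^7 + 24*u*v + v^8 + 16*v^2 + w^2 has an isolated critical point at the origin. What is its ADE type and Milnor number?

The Hessian of f at 0 is [[18, 24, 0], [24, 32, 0], [0, 0, 2]] with rank 2, so corank 1. A Groebner basis of the Jacobian ideal J(f) in C{u,v,w} is {v^7, u + 4*v/3, w}; counting standard monomials gives mu = 7. Corank 1: A-series; mu = 7 gives A_7.

Type A_{7}, Milnor number mu = 7.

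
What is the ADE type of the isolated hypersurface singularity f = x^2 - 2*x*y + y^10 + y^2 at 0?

The Hessian of f at 0 has rank 1. Corank 1: A-series; mu = 9 gives A_9.

A_9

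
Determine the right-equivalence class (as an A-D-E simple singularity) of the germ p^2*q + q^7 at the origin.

The Hessian of f at 0 has rank 0. Corank 2; j^3 = p^2*q has shape L^2 M (L != M), so D-series; mu = 8 gives D_8.

D8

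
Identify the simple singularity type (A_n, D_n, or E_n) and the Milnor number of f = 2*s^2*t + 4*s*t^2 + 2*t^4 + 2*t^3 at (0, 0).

Type D5, Milnor number mu = 5.

The Hessian of f at 0 is [[0, 0], [0, 0]] with rank 0, so corank 2. A Groebner basis of the Jacobian ideal J(f) in C{s,t} is {s^3 - s^2/4 + t^2/4, s^2/4 + t^3 - t^2/4, s*t + t^2}; counting standard monomials gives mu = 5. Corank 2; j^3 = 2*t*(s + t)^2 has shape L^2 M (L != M), so D-series; mu = 5 gives D_5.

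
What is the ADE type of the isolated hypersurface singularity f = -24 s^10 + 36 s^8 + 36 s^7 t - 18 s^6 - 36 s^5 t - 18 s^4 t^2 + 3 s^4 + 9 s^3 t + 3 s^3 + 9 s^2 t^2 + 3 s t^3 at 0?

E_{7}

The Hessian of f at 0 is [[0, 0], [0, 0]] with rank 0, so corank 2. A Groebner basis of the Jacobian ideal J(f) in C{s,t} is {3*s^2 + t^4 + t^3, s^3, s^2*t - s^2 - t^3/3, 2*s^2 + s*t^2 + 2*t^3/3}; counting standard monomials gives mu = 7. Corank 2; j^3 = 3*s^3 is a perfect cube, so E-series; the 4-jet and mu = 7 give E_7.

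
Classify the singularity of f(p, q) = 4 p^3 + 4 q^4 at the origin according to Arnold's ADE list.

E6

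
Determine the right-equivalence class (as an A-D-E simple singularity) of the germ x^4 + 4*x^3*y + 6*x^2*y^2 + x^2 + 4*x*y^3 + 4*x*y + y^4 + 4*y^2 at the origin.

The Hessian of f at 0 is [[2, 4], [4, 8]] with rank 1, so corank 1. A Groebner basis of the Jacobian ideal J(f) in C{x,y} is {y^3, x + 2*y}; counting standard monomials gives mu = 3. Corank 1: A-series; mu = 3 gives A_3.

A_{3}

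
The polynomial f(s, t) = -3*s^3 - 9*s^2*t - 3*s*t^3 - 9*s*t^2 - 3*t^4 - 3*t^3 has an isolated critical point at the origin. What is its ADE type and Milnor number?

Type E7, Milnor number mu = 7.

The Hessian of f at 0 has rank 0. Corank 2; j^3 = -3*(s + t)^3 is a perfect cube, so E-series; the 4-jet and mu = 7 give E_7.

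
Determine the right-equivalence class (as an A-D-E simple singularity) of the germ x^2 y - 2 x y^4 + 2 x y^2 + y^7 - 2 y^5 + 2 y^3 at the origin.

D4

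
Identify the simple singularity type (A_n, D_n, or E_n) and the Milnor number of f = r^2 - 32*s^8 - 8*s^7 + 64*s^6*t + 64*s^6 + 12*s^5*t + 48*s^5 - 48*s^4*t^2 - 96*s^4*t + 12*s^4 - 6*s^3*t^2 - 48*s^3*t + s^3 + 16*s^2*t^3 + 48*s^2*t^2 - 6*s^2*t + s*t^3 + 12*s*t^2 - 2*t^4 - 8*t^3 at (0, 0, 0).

Type E_{7}, Milnor number mu = 7.

The Hessian of f at 0 is [[0, 0, 0], [0, 0, 0], [0, 0, 2]] with rank 1, so corank 2. A Groebner basis of the Jacobian ideal J(f) in C{s,t,r} is {-3*s^2/824 + 3*s*t/206 + t^4 - t^3/824 - 3*t^2/206, s^3 + 291*s^2/412 - 291*s*t/103 - 3199*t^3/412 + 291*t^2/103, s^2*t + 193*s^2/824 - 193*s*t/206 - 9695*t^3/2472 + 193*t^2/206, 6*s^2/103 + s*t^2 - 24*s*t/103 - 204*t^3/103 + 24*t^2/103, r}; counting standard monomials gives mu = 7. Corank 2; j^3 = (s - 2*t)^3 is a perfect cube, so E-series; the 4-jet and mu = 7 give E_7.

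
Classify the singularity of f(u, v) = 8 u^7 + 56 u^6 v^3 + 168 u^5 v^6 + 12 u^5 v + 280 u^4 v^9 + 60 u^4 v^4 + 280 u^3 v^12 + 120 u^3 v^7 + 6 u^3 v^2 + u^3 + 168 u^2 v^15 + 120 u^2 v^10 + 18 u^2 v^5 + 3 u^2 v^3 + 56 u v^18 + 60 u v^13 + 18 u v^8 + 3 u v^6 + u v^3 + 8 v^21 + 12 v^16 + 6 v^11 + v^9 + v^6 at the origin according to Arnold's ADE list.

The Hessian of f at 0 has rank 0. Corank 2; j^3 = u^3 is a perfect cube, so E-series; the 4-jet and mu = 7 give E_7.

E7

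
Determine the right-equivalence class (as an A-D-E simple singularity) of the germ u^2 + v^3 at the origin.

A2

The Hessian of f at 0 is [[2, 0], [0, 0]] with rank 1, so corank 1. A Groebner basis of the Jacobian ideal J(f) in C{u,v} is {v^2, u}; counting standard monomials gives mu = 2. Corank 1: A-series; mu = 2 gives A_2.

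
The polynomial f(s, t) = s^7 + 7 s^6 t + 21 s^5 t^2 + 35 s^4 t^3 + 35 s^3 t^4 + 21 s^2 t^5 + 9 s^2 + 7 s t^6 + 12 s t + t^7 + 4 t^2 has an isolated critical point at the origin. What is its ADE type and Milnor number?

Type A_{6}, Milnor number mu = 6.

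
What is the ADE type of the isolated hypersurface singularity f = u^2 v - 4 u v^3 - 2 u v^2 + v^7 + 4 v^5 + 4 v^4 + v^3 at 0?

D_8

The Hessian of f at 0 has rank 0. Corank 2; j^3 = v*(u - v)^2 has shape L^2 M (L != M), so D-series; mu = 8 gives D_8.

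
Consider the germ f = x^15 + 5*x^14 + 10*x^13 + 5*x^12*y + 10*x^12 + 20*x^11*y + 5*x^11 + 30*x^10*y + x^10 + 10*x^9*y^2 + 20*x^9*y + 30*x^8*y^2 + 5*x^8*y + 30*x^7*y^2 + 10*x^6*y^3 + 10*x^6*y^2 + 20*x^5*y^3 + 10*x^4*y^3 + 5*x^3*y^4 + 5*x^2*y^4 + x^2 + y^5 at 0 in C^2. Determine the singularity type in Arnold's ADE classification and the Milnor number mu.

Type A_{4}, Milnor number mu = 4.

The Hessian of f at 0 is [[2, 0], [0, 0]] with rank 1, so corank 1. A Groebner basis of the Jacobian ideal J(f) in C{x,y} is {y^4, x}; counting standard monomials gives mu = 4. Corank 1: A-series; mu = 4 gives A_4.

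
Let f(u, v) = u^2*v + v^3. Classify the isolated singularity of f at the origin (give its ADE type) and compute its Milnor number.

Type D4, Milnor number mu = 4.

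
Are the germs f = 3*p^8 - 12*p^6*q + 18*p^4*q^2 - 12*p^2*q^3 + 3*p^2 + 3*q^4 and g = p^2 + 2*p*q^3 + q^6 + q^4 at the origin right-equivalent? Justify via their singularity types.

Yes.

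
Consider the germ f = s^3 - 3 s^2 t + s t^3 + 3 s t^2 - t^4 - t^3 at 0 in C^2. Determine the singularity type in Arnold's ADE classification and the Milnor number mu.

Type E7, Milnor number mu = 7.

The Hessian of f at 0 is [[0, 0], [0, 0]] with rank 0, so corank 2. A Groebner basis of the Jacobian ideal J(f) in C{s,t} is {s^3 - 3*s^2*t - 6*s^2 + 12*s*t - 6*t^2, 3*s^2 + s*t^2 - 6*s*t + 3*t^2, 3*s^2 - 6*s*t + t^3 + 3*t^2}; counting standard monomials gives mu = 7. Corank 2; j^3 = (s - t)^3 is a perfect cube, so E-series; the 4-jet and mu = 7 give E_7.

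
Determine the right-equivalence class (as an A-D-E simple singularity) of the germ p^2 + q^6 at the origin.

A_5

The Hessian of f at 0 has rank 1. Corank 1: A-series; mu = 5 gives A_5.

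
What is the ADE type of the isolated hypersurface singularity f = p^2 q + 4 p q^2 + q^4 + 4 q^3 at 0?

D5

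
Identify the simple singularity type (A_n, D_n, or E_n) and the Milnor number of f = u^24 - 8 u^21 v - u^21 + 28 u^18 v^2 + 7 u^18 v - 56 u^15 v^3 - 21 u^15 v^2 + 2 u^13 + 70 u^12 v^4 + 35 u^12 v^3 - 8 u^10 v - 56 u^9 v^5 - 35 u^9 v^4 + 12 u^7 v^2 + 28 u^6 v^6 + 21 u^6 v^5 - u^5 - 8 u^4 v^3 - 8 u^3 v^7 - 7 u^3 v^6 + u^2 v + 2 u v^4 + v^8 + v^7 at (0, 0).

Type D_{9}, Milnor number mu = 9.

The Hessian of f at 0 has rank 0. Corank 2; j^3 = u^2*v has shape L^2 M (L != M), so D-series; mu = 9 gives D_9.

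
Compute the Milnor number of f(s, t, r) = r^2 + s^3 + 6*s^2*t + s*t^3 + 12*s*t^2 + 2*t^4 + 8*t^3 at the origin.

7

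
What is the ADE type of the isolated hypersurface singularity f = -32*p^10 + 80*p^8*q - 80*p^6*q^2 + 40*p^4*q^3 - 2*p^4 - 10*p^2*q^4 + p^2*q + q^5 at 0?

D6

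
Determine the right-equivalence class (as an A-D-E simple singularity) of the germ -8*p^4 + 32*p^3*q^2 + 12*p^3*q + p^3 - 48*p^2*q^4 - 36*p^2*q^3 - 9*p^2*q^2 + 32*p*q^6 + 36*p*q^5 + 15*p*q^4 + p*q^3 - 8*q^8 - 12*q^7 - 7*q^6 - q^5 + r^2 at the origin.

The Hessian of f at 0 has rank 1. Corank 2; j^3 = p^3 is a perfect cube, so E-series; the 4-jet and mu = 7 give E_7.

E_{7}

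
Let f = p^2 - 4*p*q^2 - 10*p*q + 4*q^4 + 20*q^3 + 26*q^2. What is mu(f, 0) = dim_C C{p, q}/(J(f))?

1

The Hessian of f at 0 has rank 2. Corank 0: nondegenerate Morse point, so A_1.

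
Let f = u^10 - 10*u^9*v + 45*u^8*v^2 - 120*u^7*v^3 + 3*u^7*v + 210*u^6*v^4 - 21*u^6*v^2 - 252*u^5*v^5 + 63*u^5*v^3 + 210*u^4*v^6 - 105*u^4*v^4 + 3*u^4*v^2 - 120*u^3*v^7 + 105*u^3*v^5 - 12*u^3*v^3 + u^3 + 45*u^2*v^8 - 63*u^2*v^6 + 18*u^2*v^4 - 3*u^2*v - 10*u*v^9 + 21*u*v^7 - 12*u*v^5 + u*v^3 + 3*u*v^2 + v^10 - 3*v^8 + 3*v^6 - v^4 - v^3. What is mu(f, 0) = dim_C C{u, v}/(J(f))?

7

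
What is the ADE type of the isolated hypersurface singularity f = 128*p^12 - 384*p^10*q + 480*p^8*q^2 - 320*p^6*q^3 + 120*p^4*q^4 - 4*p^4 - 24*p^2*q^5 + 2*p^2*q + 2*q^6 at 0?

The Hessian of f at 0 is [[0, 0], [0, 0]] with rank 0, so corank 2. A Groebner basis of the Jacobian ideal J(f) in C{p,q} is {p^2/6 + q^5, p^3, p*q}; counting standard monomials gives mu = 7. Corank 2; j^3 = 2*p^2*q has shape L^2 M (L != M), so D-series; mu = 7 gives D_7.

D7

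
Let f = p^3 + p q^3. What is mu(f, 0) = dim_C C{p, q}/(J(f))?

The Hessian of f at 0 has rank 0. Corank 2; j^3 = p^3 is a perfect cube, so E-series; the 4-jet and mu = 7 give E_7.

7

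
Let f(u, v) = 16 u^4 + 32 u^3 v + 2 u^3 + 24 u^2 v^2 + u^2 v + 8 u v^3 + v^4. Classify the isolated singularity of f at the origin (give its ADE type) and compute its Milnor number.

Type D_5, Milnor number mu = 5.

The Hessian of f at 0 is [[0, 0], [0, 0]] with rank 0, so corank 2. A Groebner basis of the Jacobian ideal J(f) in C{u,v} is {u*v^2, -u*v/8 + v^3, u^2 + u*v/2}; counting standard monomials gives mu = 5. Corank 2; j^3 = u^2*(2*u + v) has shape L^2 M (L != M), so D-series; mu = 5 gives D_5.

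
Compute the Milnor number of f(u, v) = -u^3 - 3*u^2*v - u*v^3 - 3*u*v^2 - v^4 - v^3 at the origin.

7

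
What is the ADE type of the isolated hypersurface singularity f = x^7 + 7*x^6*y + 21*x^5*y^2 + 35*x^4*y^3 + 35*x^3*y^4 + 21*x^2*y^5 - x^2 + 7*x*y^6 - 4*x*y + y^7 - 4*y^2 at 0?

A_6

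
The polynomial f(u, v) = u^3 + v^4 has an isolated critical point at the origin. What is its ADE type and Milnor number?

Type E6, Milnor number mu = 6.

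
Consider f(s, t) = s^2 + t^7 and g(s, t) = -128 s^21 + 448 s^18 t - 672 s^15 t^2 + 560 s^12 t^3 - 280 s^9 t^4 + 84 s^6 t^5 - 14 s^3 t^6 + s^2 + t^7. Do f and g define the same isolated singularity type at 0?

The Hessian of f at 0 has rank 1. Corank 1: A-series; mu = 6 gives A_6. The Hessian of g at 0 has rank 1. Corank 1: A-series; mu = 6 gives A_6. Both have type A_6, hence right-equivalent.

Yes.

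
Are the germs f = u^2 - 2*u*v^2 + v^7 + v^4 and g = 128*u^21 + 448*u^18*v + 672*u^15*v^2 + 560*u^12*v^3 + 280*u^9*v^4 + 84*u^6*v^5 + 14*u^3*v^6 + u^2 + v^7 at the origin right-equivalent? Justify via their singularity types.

Yes.

The Hessian of f at 0 is [[2, 0], [0, 0]] with rank 1, so corank 1. A Groebner basis of the Jacobian ideal J(f) in C{u,v} is {u^3, -u + v^2}; counting standard monomials gives mu = 6. Corank 1: A-series; mu = 6 gives A_6. The Hessian of g at 0 is [[2, 0], [0, 0]] with rank 1, so corank 1. A Groebner basis of the Jacobian ideal J(g) in C{u,v} is {v^6, u}; counting standard monomials gives mu = 6. Corank 1: A-series; mu = 6 gives A_6. Both have type A_6, hence right-equivalent.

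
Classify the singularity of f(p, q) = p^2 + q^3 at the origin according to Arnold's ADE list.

The Hessian of f at 0 has rank 1. Corank 1: A-series; mu = 2 gives A_2.

A_2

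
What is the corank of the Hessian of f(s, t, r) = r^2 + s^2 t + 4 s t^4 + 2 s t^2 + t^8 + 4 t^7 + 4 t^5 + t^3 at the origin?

2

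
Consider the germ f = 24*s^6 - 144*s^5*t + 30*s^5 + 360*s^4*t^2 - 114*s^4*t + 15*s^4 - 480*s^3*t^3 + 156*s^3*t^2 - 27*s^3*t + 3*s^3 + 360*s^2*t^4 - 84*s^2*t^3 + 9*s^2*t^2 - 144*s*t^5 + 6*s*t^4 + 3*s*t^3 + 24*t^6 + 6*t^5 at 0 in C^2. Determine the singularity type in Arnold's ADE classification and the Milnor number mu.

Type E_{7}, Milnor number mu = 7.

The Hessian of f at 0 has rank 0. Corank 2; j^3 = 3*s^3 is a perfect cube, so E-series; the 4-jet and mu = 7 give E_7.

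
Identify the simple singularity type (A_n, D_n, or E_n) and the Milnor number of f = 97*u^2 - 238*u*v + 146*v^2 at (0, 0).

Type A1, Milnor number mu = 1.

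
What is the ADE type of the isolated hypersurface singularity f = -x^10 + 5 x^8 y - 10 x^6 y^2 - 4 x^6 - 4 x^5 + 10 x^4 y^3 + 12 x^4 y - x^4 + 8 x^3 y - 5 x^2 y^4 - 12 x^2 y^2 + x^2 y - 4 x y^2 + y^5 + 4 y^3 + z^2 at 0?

The Hessian of f at 0 has rank 1. Corank 2; j^3 = y*(x - 2*y)^2 has shape L^2 M (L != M), so D-series; mu = 6 gives D_6.

D_{6}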